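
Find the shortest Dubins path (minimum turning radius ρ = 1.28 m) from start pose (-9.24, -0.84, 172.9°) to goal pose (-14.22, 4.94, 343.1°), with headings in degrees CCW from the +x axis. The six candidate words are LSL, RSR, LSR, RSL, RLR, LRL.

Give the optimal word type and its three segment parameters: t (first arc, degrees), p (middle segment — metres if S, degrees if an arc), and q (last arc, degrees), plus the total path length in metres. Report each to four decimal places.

Let ψ = atan2(Δy, Δx) = atan2(5.78, -4.98) = 130.7479° be the start→goal bearing.
Normalize: d = |goal − start| / ρ = 7.629469/1.28 = 5.960523, α = (θ_start − ψ) mod 360° = 42.1521° = 0.735693 rad, β = (θ_goal − ψ) mod 360° = 212.3521° = 3.706243 rad.
Common terms: sin α = 0.671101, cos α = 0.741366, sin β = -0.535121, cos β = -0.844776, cos(α−β) = -0.985408, d² = 35.527832. Work in radians in the unit-radius frame; every candidate has L = ρ·(t + p + q).
LSL: p² = 2 + d² − 2cos(α−β) + 2d(sin α − sin β) = 53.878068; p = √p² = 7.340168; φ = atan2(cos β − cos α, d + sin α − sin β) = -0.217809 rad; t = (φ − α) mod 2π = 5.329684 rad, q = (β − φ) mod 2π = 3.924052 rad → L = 1.28·(5.329684 + 7.340168 + 3.924052) = 1.28·16.593904 = 21.240197 m
RSR: p² = 2 + d² − 2cos(α−β) + 2d(sin β − sin α) = 25.119228; p = √p² = 5.011909; φ = atan2(cos α − cos β, d − sin α + sin β) = 0.322011 rad; t = (α − φ) mod 2π = 0.413682 rad, q = (φ − β) mod 2π = 2.898953 rad → L = 1.28·(0.413682 + 5.011909 + 2.898953) = 1.28·8.324544 = 10.655416 m
LSR: p² = d² − 2 + 2cos(α−β) + 2d(sin α + sin β) = 33.178044; p = √p² = 5.760039; φ = atan2(−cos α − cos β, d + sin α + sin β) − atan2(−2, p) = 0.351156 rad; t = (φ − α) mod 2π = 5.898649 rad, q = (φ − β) mod 2π = 2.928099 rad → L = 1.28·(5.898649 + 5.760039 + 2.928099) = 1.28·14.586786 = 18.671086 m
RSL: p² = d² − 2 + 2cos(α−β) − 2d(sin α + sin β) = 29.935989; p = √p² = 5.471379; φ = atan2(cos α + cos β, d − sin α − sin β) − atan2(2, p) = -0.368202 rad; t = (α − φ) mod 2π = 1.103895 rad, q = (β − φ) mod 2π = 4.074445 rad → L = 1.28·(1.103895 + 5.471379 + 4.074445) = 1.28·10.649719 = 13.631641 m
RLR: c = (6 − d² + 2cos(α−β) + 2d(sin α − sin β))/8 = -2.139903, |c| > 1 → infeasible
LRL: c = (6 − d² + 2cos(α−β) − 2d(sin α − sin β))/8 = -5.734758, |c| > 1 → infeasible
Shortest: RSR with L = 10.655416 m ≈ 10.6554 m
Convert RSR to answer units (arcs ×180/π): t = 0.413682·180/π = 23.7022°, p = ρ·p = 1.28·5.011909 = 6.4152 m, q = 2.898953·180/π = 166.0978°, L = 10.6554 m.

RSR: t = 23.7022°, p = 6.4152 m, q = 166.0978°, L = 10.6554 m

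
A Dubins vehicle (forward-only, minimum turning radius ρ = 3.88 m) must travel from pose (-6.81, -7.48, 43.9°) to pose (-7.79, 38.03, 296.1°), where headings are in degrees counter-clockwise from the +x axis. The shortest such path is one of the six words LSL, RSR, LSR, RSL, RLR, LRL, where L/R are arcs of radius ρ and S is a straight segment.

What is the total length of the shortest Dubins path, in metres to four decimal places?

55.6606 m

Let ψ = atan2(Δy, Δx) = atan2(45.51, -0.98) = 91.2336° be the start→goal bearing.
Normalize: d = |goal − start| / ρ = 45.520550/3.88 = 11.732101, α = (θ_start − ψ) mod 360° = 312.6664° = 5.457058 rad, β = (θ_goal − ψ) mod 360° = 204.8664° = 3.575593 rad.
Common terms: sin α = -0.735312, cos α = 0.677729, sin β = -0.420504, cos β = -0.907291, cos(α−β) = -0.305695, d² = 137.642184. Work in radians in the unit-radius frame; every candidate has L = ρ·(t + p + q).
LSL: p² = 2 + d² − 2cos(α−β) + 2d(sin α − sin β) = 132.866848; p = √p² = 11.526788; φ = atan2(cos β − cos α, d + sin α − sin β) = -0.137945 rad; t = (φ − α) mod 2π = 0.688183 rad, q = (β − φ) mod 2π = 3.713538 rad → L = 3.88·(0.688183 + 11.526788 + 3.713538) = 3.88·15.928509 = 61.802614 m
RSR: p² = 2 + d² − 2cos(α−β) + 2d(sin β − sin α) = 147.640302; p = √p² = 12.150733; φ = atan2(cos α − cos β, d − sin α + sin β) = 0.130819 rad; t = (α − φ) mod 2π = 5.326239 rad, q = (φ − β) mod 2π = 2.838411 rad → L = 3.88·(5.326239 + 12.150733 + 2.838411) = 3.88·20.315383 = 78.823685 m
LSR: p² = d² − 2 + 2cos(α−β) + 2d(sin α + sin β) = 107.910495; p = √p² = 10.387998; φ = atan2(−cos α − cos β, d + sin α + sin β) − atan2(−2, p) = 0.211905 rad; t = (φ − α) mod 2π = 1.038032 rad, q = (φ − β) mod 2π = 2.919497 rad → L = 3.88·(1.038032 + 10.387998 + 2.919497) = 3.88·14.345526 = 55.660641 m
RSL: p² = d² − 2 + 2cos(α−β) − 2d(sin α + sin β) = 162.151092; p = √p² = 12.733856; φ = atan2(cos α + cos β, d − sin α − sin β) − atan2(2, p) = -0.173599 rad; t = (α − φ) mod 2π = 5.630657 rad, q = (β − φ) mod 2π = 3.749192 rad → L = 3.88·(5.630657 + 12.733856 + 3.749192) = 3.88·22.113706 = 85.801179 m
RLR: c = (6 − d² + 2cos(α−β) + 2d(sin α − sin β))/8 = -17.455038, |c| > 1 → infeasible
LRL: c = (6 − d² + 2cos(α−β) − 2d(sin α − sin β))/8 = -15.608356, |c| > 1 → infeasible
Shortest: LSR with L = 55.660641 m ≈ 55.6606 m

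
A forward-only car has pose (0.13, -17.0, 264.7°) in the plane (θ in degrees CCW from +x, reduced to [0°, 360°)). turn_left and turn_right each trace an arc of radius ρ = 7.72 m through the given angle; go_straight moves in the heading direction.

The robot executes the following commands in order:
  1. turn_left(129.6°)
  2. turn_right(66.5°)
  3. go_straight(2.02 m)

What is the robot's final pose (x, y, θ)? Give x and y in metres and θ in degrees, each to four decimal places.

(22.3410, -25.0119, 327.8000°)

set_pose: (x, y, θ) = (0.1300, -17.0000, 264.7000°), ρ = 7.72
turn_left(129.6°): centre at ρ to the left, rotate +129.6° → (12.1674, -24.0906, 394.3000° ≡ 34.3000°)
turn_right(66.5°): centre at ρ to the right, rotate −66.5° → (20.6316, -23.9354, -32.2000° ≡ 327.8000°)
go_straight(2.02): x += 2.02·cos θ, y += 2.02·sin θ → (22.3410, -25.0119, 327.8000°)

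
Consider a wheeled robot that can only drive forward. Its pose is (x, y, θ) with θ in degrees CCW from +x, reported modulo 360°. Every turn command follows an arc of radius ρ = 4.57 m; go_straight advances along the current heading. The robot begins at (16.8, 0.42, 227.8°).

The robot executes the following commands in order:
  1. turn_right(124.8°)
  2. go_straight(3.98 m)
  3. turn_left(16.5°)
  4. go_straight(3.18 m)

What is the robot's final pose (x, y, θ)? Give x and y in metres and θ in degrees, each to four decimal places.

(6.0251, 10.3298, 119.5000°)

set_pose: (x, y, θ) = (16.8000, 0.4200, 227.8000°), ρ = 4.57
turn_right(124.8°): centre at ρ to the right, rotate −124.8° → (8.9617, 2.4617, 103.0000°)
go_straight(3.98): x += 3.98·cos θ, y += 3.98·sin θ → (8.0663, 6.3397, 103.0000°)
turn_left(16.5°): centre at ρ to the left, rotate +16.5° → (7.5910, 7.5621, 119.5000°)
go_straight(3.18): x += 3.18·cos θ, y += 3.18·sin θ → (6.0251, 10.3298, 119.5000°)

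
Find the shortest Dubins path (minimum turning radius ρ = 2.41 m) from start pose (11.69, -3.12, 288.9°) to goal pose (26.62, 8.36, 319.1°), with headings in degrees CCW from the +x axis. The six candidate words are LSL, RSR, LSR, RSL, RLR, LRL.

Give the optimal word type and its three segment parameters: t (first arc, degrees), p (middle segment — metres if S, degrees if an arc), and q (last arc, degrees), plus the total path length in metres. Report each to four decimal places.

LSR: t = 129.6780°, p = 13.3481 m, q = 99.4780°, L = 22.9869 m

Let ψ = atan2(Δy, Δx) = atan2(11.48, 14.93) = 37.5575° be the start→goal bearing.
Normalize: d = |goal − start| / ρ = 18.833356/2.41 = 7.814671, α = (θ_start − ψ) mod 360° = 251.3425° = 4.386755 rad, β = (θ_goal − ψ) mod 360° = 281.5425° = 4.913844 rad.
Common terms: sin α = -0.947448, cos α = -0.319910, sin β = -0.979776, cos β = 0.200095, cos(α−β) = 0.864275, d² = 61.069076. Work in radians in the unit-radius frame; every candidate has L = ρ·(t + p + q).
LSL: p² = 2 + d² − 2cos(α−β) + 2d(sin α − sin β) = 61.845798; p = √p² = 7.864210; φ = atan2(cos β − cos α, d + sin α − sin β) = 0.066171 rad; t = (φ − α) mod 2π = 1.962602 rad, q = (β − φ) mod 2π = 4.847673 rad → L = 2.41·(1.962602 + 7.864210 + 4.847673) = 2.41·14.674485 = 35.365508 m
RSR: p² = 2 + d² − 2cos(α−β) + 2d(sin β − sin α) = 60.835255; p = √p² = 7.799696; φ = atan2(cos α − cos β, d − sin α + sin β) = -0.066719 rad; t = (α − φ) mod 2π = 4.453474 rad, q = (φ − β) mod 2π = 1.302622 rad → L = 2.41·(4.453474 + 7.799696 + 1.302622) = 2.41·13.555792 = 32.669458 m
LSR: p² = d² − 2 + 2cos(α−β) + 2d(sin α + sin β) = 30.676377; p = √p² = 5.538626; φ = atan2(−cos α − cos β, d + sin α + sin β) − atan2(−2, p) = 0.366877 rad; t = (φ − α) mod 2π = 2.263308 rad, q = (φ − β) mod 2π = 1.736218 rad → L = 2.41·(2.263308 + 5.538626 + 1.736218) = 2.41·9.538152 = 22.986947 m
RSL: p² = d² − 2 + 2cos(α−β) − 2d(sin α + sin β) = 90.918874; p = √p² = 9.535139; φ = atan2(cos α + cos β, d − sin α − sin β) − atan2(2, p) = -0.219051 rad; t = (α − φ) mod 2π = 4.605806 rad, q = (β − φ) mod 2π = 5.132896 rad → L = 2.41·(4.605806 + 9.535139 + 5.132896) = 2.41·19.273841 = 46.449957 m
RLR: c = (6 − d² + 2cos(α−β) + 2d(sin α − sin β))/8 = -6.604407, |c| > 1 → infeasible
LRL: c = (6 − d² + 2cos(α−β) − 2d(sin α − sin β))/8 = -6.730725, |c| > 1 → infeasible
Shortest: LSR with L = 22.986947 m ≈ 22.9869 m
Convert LSR to answer units (arcs ×180/π): t = 2.263308·180/π = 129.6780°, p = ρ·p = 2.41·5.538626 = 13.3481 m, q = 1.736218·180/π = 99.4780°, L = 22.9869 m.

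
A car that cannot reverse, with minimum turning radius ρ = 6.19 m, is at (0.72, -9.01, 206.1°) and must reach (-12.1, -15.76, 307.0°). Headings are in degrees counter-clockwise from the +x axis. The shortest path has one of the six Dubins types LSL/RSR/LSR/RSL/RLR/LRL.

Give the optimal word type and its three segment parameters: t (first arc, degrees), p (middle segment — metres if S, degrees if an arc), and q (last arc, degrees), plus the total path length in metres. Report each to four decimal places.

RLR: t = 96.6593°, p = 234.7818°, q = 37.2225°, L = 39.8289 m

Let ψ = atan2(Δy, Δx) = atan2(-6.75, -12.82) = -152.2323° be the start→goal bearing.
Normalize: d = |goal − start| / ρ = 14.488440/6.19 = 2.340620, α = (θ_start − ψ) mod 360° = 358.3323° = 6.254078 rad, β = (θ_goal − ψ) mod 360° = 99.2323° = 1.731929 rad.
Common terms: sin α = -0.029104, cos α = 0.999576, sin β = 0.987046, cos β = -0.160437, cos(α−β) = -0.189095, d² = 5.478504. Work in radians in the unit-radius frame; every candidate has L = ρ·(t + p + q).
LSL: p² = 2 + d² − 2cos(α−β) + 2d(sin α − sin β) = 3.099853; p = √p² = 1.760640; φ = atan2(cos β − cos α, d + sin α − sin β) = -0.719301 rad; t = (φ − α) mod 2π = 5.592992 rad, q = (β − φ) mod 2π = 2.451230 rad → L = 6.19·(5.592992 + 1.760640 + 2.451230) = 6.19·9.804863 = 60.692099 m
RSR: p² = 2 + d² − 2cos(α−β) + 2d(sin β − sin α) = 12.613536; p = √p² = 3.551554; φ = atan2(cos α − cos β, d − sin α + sin β) = 0.332727 rad; t = (α − φ) mod 2π = 5.921351 rad, q = (φ − β) mod 2π = 4.883982 rad → L = 6.19·(5.921351 + 3.551554 + 4.883982) = 6.19·14.356887 = 88.869133 m
LSR: p² = d² − 2 + 2cos(α−β) + 2d(sin α + sin β) = 7.584672; p = √p² = 2.754028; φ = atan2(−cos α − cos β, d + sin α + sin β) − atan2(−2, p) = 0.378989 rad; t = (φ − α) mod 2π = 0.408097 rad, q = (φ − β) mod 2π = 4.930245 rad → L = 6.19·(0.408097 + 2.754028 + 4.930245) = 6.19·8.092370 = 50.091768 m
RSL: p² = d² − 2 + 2cos(α−β) − 2d(sin α + sin β) = -1.384047 < 0 → infeasible
RLR: c = (6 − d² + 2cos(α−β) + 2d(sin α − sin β))/8 = -0.576692; p = 2π − arccos c = 4.097715 rad; φ = atan2(cos α − cos β, d − sin α + sin β) = 0.332727 rad; t = (α − φ + p/2) mod 2π = 1.687023 rad, q = (α − β − t + p) mod 2π = 0.649655 rad → L = 6.19·(1.687023 + 4.097715 + 0.649655) = 6.19·6.434393 = 39.828894 m
LRL: c = (6 − d² + 2cos(α−β) − 2d(sin α − sin β))/8 = 0.612518; p = 2π − arccos c = 5.371632 rad; φ = atan2(cos β − cos α, d + sin α − sin β) = -0.719301 rad; t = (φ − α + p/2) mod 2π = 1.995623 rad, q = (β − α − t + p) mod 2π = 5.137046 rad → L = 6.19·(1.995623 + 5.371632 + 5.137046) = 6.19·12.504300 = 77.401620 m
Shortest: RLR with L = 39.828894 m ≈ 39.8289 m
Convert RLR to answer units (arcs ×180/π): t = 1.687023·180/π = 96.6593°, p = 4.097715·180/π = 234.7818°, q = 0.649655·180/π = 37.2225°, L = 39.8289 m.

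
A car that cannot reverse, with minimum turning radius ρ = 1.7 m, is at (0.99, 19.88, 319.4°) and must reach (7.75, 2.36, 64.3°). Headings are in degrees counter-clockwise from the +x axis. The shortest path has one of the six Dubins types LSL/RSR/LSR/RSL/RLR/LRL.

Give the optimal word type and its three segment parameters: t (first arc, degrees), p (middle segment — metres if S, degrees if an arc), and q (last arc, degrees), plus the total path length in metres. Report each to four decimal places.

RSL: t = 38.8818°, p = 16.3881 m, q = 143.7818°, L = 21.8078 m

Let ψ = atan2(Δy, Δx) = atan2(-17.52, 6.76) = -68.9012° be the start→goal bearing.
Normalize: d = |goal − start| / ρ = 18.778924/1.7 = 11.046426, α = (θ_start − ψ) mod 360° = 28.3012° = 0.493948 rad, β = (θ_goal − ψ) mod 360° = 133.2012° = 2.324799 rad.
Common terms: sin α = 0.474106, cos α = 0.880468, sin β = 0.728955, cos β = -0.684562, cos(α−β) = -0.257133, d² = 122.023529. Work in radians in the unit-radius frame; every candidate has L = ρ·(t + p + q).
LSL: p² = 2 + d² − 2cos(α−β) + 2d(sin α − sin β) = 118.907456; p = √p² = 10.904470; φ = atan2(cos β − cos α, d + sin α − sin β) = -0.144019 rad; t = (φ − α) mod 2π = 5.645218 rad, q = (β − φ) mod 2π = 2.468818 rad → L = 1.7·(5.645218 + 10.904470 + 2.468818) = 1.7·19.018505 = 32.331459 m
RSR: p² = 2 + d² − 2cos(α−β) + 2d(sin β − sin α) = 130.168134; p = √p² = 11.409125; φ = atan2(cos α − cos β, d − sin α + sin β) = 0.137607 rad; t = (α − φ) mod 2π = 0.356341 rad, q = (φ − β) mod 2π = 4.095994 rad → L = 1.7·(0.356341 + 11.409125 + 4.095994) = 1.7·15.861460 = 26.964482 m
LSR: p² = d² − 2 + 2cos(α−β) + 2d(sin α + sin β) = 146.088308; p = √p² = 12.086700; φ = atan2(−cos α − cos β, d + sin α + sin β) − atan2(−2, p) = 0.147994 rad; t = (φ − α) mod 2π = 5.937231 rad, q = (φ − β) mod 2π = 4.106380 rad → L = 1.7·(5.937231 + 12.086700 + 4.106380) = 1.7·22.130310 = 37.621528 m
RSL: p² = d² − 2 + 2cos(α−β) − 2d(sin α + sin β) = 92.930220; p = √p² = 9.640032; φ = atan2(cos α + cos β, d − sin α − sin β) − atan2(2, p) = -0.184666 rad; t = (α − φ) mod 2π = 0.678615 rad, q = (β − φ) mod 2π = 2.509465 rad → L = 1.7·(0.678615 + 9.640032 + 2.509465) = 1.7·12.828112 = 21.807790 m
RLR: c = (6 − d² + 2cos(α−β) + 2d(sin α − sin β))/8 = -15.271017, |c| > 1 → infeasible
LRL: c = (6 − d² + 2cos(α−β) − 2d(sin α − sin β))/8 = -13.863432, |c| > 1 → infeasible
Shortest: RSL with L = 21.807790 m ≈ 21.8078 m
Convert RSL to answer units (arcs ×180/π): t = 0.678615·180/π = 38.8818°, p = ρ·p = 1.7·9.640032 = 16.3881 m, q = 2.509465·180/π = 143.7818°, L = 21.8078 m.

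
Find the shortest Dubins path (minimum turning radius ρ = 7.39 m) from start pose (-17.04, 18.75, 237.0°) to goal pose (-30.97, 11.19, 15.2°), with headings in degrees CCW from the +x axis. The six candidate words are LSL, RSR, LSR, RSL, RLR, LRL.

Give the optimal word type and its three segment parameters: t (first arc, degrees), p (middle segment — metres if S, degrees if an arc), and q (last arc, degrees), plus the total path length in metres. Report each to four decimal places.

Let ψ = atan2(Δy, Δx) = atan2(-7.56, -13.93) = -151.5107° be the start→goal bearing.
Normalize: d = |goal − start| / ρ = 15.849243/7.39 = 2.144688, α = (θ_start − ψ) mod 360° = 28.5107° = 0.497606 rad, β = (θ_goal − ψ) mod 360° = 166.7107° = 2.909651 rad.
Common terms: sin α = 0.477323, cos α = 0.878728, sin β = 0.229868, cos β = -0.973222, cos(α−β) = -0.745476, d² = 4.599686. Work in radians in the unit-radius frame; every candidate has L = ρ·(t + p + q).
LSL: p² = 2 + d² − 2cos(α−β) + 2d(sin α − sin β) = 9.152067; p = √p² = 3.025238; φ = atan2(cos β − cos α, d + sin α − sin β) = -0.658798 rad; t = (φ − α) mod 2π = 5.126782 rad, q = (β − φ) mod 2π = 3.568449 rad → L = 7.39·(5.126782 + 3.025238 + 3.568449) = 7.39·11.720469 = 86.614263 m
RSR: p² = 2 + d² − 2cos(α−β) + 2d(sin β − sin α) = 7.029209; p = √p² = 2.651265; φ = atan2(cos α − cos β, d − sin α + sin β) = 0.773321 rad; t = (α − φ) mod 2π = 6.007470 rad, q = (φ − β) mod 2π = 4.146855 rad → L = 7.39·(6.007470 + 2.651265 + 4.146855) = 7.39·12.805591 = 94.633318 m
LSR: p² = d² − 2 + 2cos(α−β) + 2d(sin α + sin β) = 4.142141; p = √p² = 2.035225; φ = atan2(−cos α − cos β, d + sin α + sin β) − atan2(−2, p) = 0.809791 rad; t = (φ − α) mod 2π = 0.312185 rad, q = (φ − β) mod 2π = 4.183325 rad → L = 7.39·(0.312185 + 2.035225 + 4.183325) = 7.39·6.530735 = 48.262134 m
RSL: p² = d² − 2 + 2cos(α−β) − 2d(sin α + sin β) = -1.924673 < 0 → infeasible
RLR: c = (6 − d² + 2cos(α−β) + 2d(sin α − sin β))/8 = 0.121349; p = 2π − arccos c = 4.834038 rad; φ = atan2(cos α − cos β, d − sin α + sin β) = 0.773321 rad; t = (α − φ + p/2) mod 2π = 2.141304 rad, q = (α − β − t + p) mod 2π = 0.280689 rad → L = 7.39·(2.141304 + 4.834038 + 0.280689) = 7.39·7.256030 = 53.622065 m
LRL: c = (6 − d² + 2cos(α−β) − 2d(sin α − sin β))/8 = -0.144008; p = 2π − arccos c = 4.567878 rad; φ = atan2(cos β − cos α, d + sin α − sin β) = -0.658798 rad; t = (φ − α + p/2) mod 2π = 1.127536 rad, q = (β − α − t + p) mod 2π = 5.852388 rad → L = 7.39·(1.127536 + 4.567878 + 5.852388) = 7.39·11.547801 = 85.338252 m
Shortest: LSR with L = 48.262134 m ≈ 48.2621 m
Convert LSR to answer units (arcs ×180/π): t = 0.312185·180/π = 17.8869°, p = ρ·p = 7.39·2.035225 = 15.0403 m, q = 4.183325·180/π = 239.6869°, L = 48.2621 m.

LSR: t = 17.8869°, p = 15.0403 m, q = 239.6869°, L = 48.2621 m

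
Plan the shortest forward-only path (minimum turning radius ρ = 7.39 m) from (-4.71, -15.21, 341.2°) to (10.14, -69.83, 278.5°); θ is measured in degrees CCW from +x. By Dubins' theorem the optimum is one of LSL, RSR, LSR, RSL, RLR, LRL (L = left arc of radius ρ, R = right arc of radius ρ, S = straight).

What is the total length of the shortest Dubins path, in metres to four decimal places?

Let ψ = atan2(Δy, Δx) = atan2(-54.62, 14.85) = -74.7902° be the start→goal bearing.
Normalize: d = |goal − start| / ρ = 56.602711/7.39 = 7.659366, α = (θ_start − ψ) mod 360° = 55.9902° = 0.977213 rad, β = (θ_goal − ψ) mod 360° = 353.2902° = 6.166076 rad.
Common terms: sin α = 0.828942, cos α = 0.559335, sin β = -0.116841, cos β = 0.993151, cos(α−β) = 0.458650, d² = 58.665880. Work in radians in the unit-radius frame; every candidate has L = ρ·(t + p + q).
LSL: p² = 2 + d² − 2cos(α−β) + 2d(sin α − sin β) = 74.236774; p = √p² = 8.616076; φ = atan2(cos β − cos α, d + sin α − sin β) = 0.050371 rad; t = (φ − α) mod 2π = 5.356344 rad, q = (β − φ) mod 2π = 6.115706 rad → L = 7.39·(5.356344 + 8.616076 + 6.115706) = 7.39·20.088126 = 148.451248 m
RSR: p² = 2 + d² − 2cos(α−β) + 2d(sin β − sin α) = 45.260388; p = √p² = 6.727584; φ = atan2(cos α − cos β, d − sin α + sin β) = -0.064528 rad; t = (α − φ) mod 2π = 1.041740 rad, q = (φ − β) mod 2π = 0.052581 rad → L = 7.39·(1.041740 + 6.727584 + 0.052581) = 7.39·7.821906 = 57.803882 m
LSR: p² = d² − 2 + 2cos(α−β) + 2d(sin α + sin β) = 68.491650; p = √p² = 8.275968; φ = atan2(−cos α − cos β, d + sin α + sin β) − atan2(−2, p) = 0.053751 rad; t = (φ − α) mod 2π = 5.359723 rad, q = (φ − β) mod 2π = 0.170860 rad → L = 7.39·(5.359723 + 8.275968 + 0.170860) = 7.39·13.806551 = 102.030414 m
RSL: p² = d² − 2 + 2cos(α−β) − 2d(sin α + sin β) = 46.674708; p = √p² = 6.831889; φ = atan2(cos α + cos β, d − sin α − sin β) − atan2(2, p) = -0.064932 rad; t = (α − φ) mod 2π = 1.042145 rad, q = (β − φ) mod 2π = 6.231009 rad → L = 7.39·(1.042145 + 6.831889 + 6.231009) = 7.39·14.105043 = 104.236268 m
RLR: c = (6 − d² + 2cos(α−β) + 2d(sin α − sin β))/8 = -4.657548, |c| > 1 → infeasible
LRL: c = (6 − d² + 2cos(α−β) − 2d(sin α − sin β))/8 = -8.279597, |c| > 1 → infeasible
Shortest: RSR with L = 57.803882 m ≈ 57.8039 m

57.8039 m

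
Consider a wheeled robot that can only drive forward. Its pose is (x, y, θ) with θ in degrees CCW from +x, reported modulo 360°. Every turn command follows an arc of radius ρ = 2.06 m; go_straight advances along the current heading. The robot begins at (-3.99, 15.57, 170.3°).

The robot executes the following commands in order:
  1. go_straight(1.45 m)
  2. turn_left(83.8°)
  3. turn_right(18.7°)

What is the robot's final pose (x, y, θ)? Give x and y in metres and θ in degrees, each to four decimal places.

(-8.0331, 13.7427, 235.4000°)

set_pose: (x, y, θ) = (-3.9900, 15.5700, 170.3000°), ρ = 2.06
go_straight(1.45): x += 1.45·cos θ, y += 1.45·sin θ → (-5.4193, 15.8143, 170.3000°)
turn_left(83.8°): centre at ρ to the left, rotate +83.8° → (-7.7475, 14.3481, 254.1000°)
turn_right(18.7°): centre at ρ to the right, rotate −18.7° → (-8.0331, 13.7427, 235.4000°)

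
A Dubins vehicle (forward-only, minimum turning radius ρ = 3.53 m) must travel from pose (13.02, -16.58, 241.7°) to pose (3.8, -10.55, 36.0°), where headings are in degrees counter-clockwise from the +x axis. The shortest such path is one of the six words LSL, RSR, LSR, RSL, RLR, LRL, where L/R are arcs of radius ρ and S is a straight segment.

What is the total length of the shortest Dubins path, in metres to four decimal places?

16.9801 m

Let ψ = atan2(Δy, Δx) = atan2(6.03, -9.22) = 146.8148° be the start→goal bearing.
Normalize: d = |goal − start| / ρ = 11.016774/3.53 = 3.120899, α = (θ_start − ψ) mod 360° = 94.8852° = 1.656059 rad, β = (θ_goal − ψ) mod 360° = 249.1852° = 4.349102 rad.
Common terms: sin α = 0.996367, cos α = -0.085160, sin β = -0.934734, cos β = -0.355348, cos(α−β) = -0.901077, d² = 9.740011. Work in radians in the unit-radius frame; every candidate has L = ρ·(t + p + q).
LSL: p² = 2 + d² − 2cos(α−β) + 2d(sin α − sin β) = 25.595709; p = √p² = 5.059220; φ = atan2(cos β − cos α, d + sin α − sin β) = -0.053431 rad; t = (φ − α) mod 2π = 4.573695 rad, q = (β − φ) mod 2π = 4.402533 rad → L = 3.53·(4.573695 + 5.059220 + 4.402533) = 3.53·14.035449 = 49.545133 m
RSR: p² = 2 + d² − 2cos(α−β) + 2d(sin β − sin α) = 1.488621; p = √p² = 1.220090; φ = atan2(cos α − cos β, d − sin α + sin β) = 0.223301 rad; t = (α − φ) mod 2π = 1.432759 rad, q = (φ − β) mod 2π = 2.157384 rad → L = 3.53·(1.432759 + 1.220090 + 2.157384) = 3.53·4.810233 = 16.980121 m
LSR: p² = d² − 2 + 2cos(α−β) + 2d(sin α + sin β) = 6.322560; p = √p² = 2.514470; φ = atan2(−cos α − cos β, d + sin α + sin β) − atan2(−2, p) = 0.809468 rad; t = (φ − α) mod 2π = 5.436594 rad, q = (φ − β) mod 2π = 2.743551 rad → L = 3.53·(5.436594 + 2.514470 + 2.743551) = 3.53·10.694615 = 37.751990 m
RSL: p² = d² − 2 + 2cos(α−β) − 2d(sin α + sin β) = 5.553154; p = √p² = 2.356513; φ = atan2(cos α + cos β, d − sin α − sin β) − atan2(2, p) = -0.846754 rad; t = (α − φ) mod 2π = 2.502813 rad, q = (β − φ) mod 2π = 5.195856 rad → L = 3.53·(2.502813 + 2.356513 + 5.195856) = 3.53·10.055183 = 35.494795 m
RLR: c = (6 − d² + 2cos(α−β) + 2d(sin α − sin β))/8 = 0.813922; p = 2π − arccos c = 5.663261 rad; φ = atan2(cos α − cos β, d − sin α + sin β) = 0.223301 rad; t = (α − φ + p/2) mod 2π = 4.264389 rad, q = (α − β − t + p) mod 2π = 4.989014 rad → L = 3.53·(4.264389 + 5.663261 + 4.989014) = 3.53·14.916664 = 52.655825 m
LRL: c = (6 − d² + 2cos(α−β) − 2d(sin α − sin β))/8 = -2.199464, |c| > 1 → infeasible
Shortest: RSR with L = 16.980121 m ≈ 16.9801 m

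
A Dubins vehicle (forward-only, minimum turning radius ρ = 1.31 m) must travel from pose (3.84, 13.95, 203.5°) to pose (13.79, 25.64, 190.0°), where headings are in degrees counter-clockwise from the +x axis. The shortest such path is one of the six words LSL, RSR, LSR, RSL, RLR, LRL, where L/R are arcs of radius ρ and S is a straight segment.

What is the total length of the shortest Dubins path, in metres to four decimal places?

21.4907 m

Let ψ = atan2(Δy, Δx) = atan2(11.69, 9.95) = 49.5971° be the start→goal bearing.
Normalize: d = |goal − start| / ρ = 15.351176/1.31 = 11.718455, α = (θ_start − ψ) mod 360° = 153.9029° = 2.686113 rad, β = (θ_goal − ψ) mod 360° = 140.4029° = 2.450493 rad.
Common terms: sin α = 0.439893, cos α = -0.898050, sin β = 0.637385, cos β = -0.770546, cos(α−β) = 0.972370, d² = 137.322184. Work in radians in the unit-radius frame; every candidate has L = ρ·(t + p + q).
LSL: p² = 2 + d² − 2cos(α−β) + 2d(sin α − sin β) = 132.748858; p = √p² = 11.521669; φ = atan2(cos β − cos α, d + sin α − sin β) = 0.011067 rad; t = (φ − α) mod 2π = 3.608139 rad, q = (β − φ) mod 2π = 2.439427 rad → L = 1.31·(3.608139 + 11.521669 + 2.439427) = 1.31·17.569235 = 23.015698 m
RSR: p² = 2 + d² − 2cos(α−β) + 2d(sin β − sin α) = 142.006031; p = √p² = 11.916628; φ = atan2(cos α − cos β, d − sin α + sin β) = -0.010700 rad; t = (α − φ) mod 2π = 2.696813 rad, q = (φ − β) mod 2π = 3.821992 rad → L = 1.31·(2.696813 + 11.916628 + 3.821992) = 1.31·18.435433 = 24.150417 m
LSR: p² = d² − 2 + 2cos(α−β) + 2d(sin α + sin β) = 162.514988; p = √p² = 12.748137; φ = atan2(−cos α − cos β, d + sin α + sin β) − atan2(−2, p) = 0.285288 rad; t = (φ − α) mod 2π = 3.882361 rad, q = (φ − β) mod 2π = 4.117980 rad → L = 1.31·(3.882361 + 12.748137 + 4.117980) = 1.31·20.748477 = 27.180505 m
RSL: p² = d² − 2 + 2cos(α−β) − 2d(sin α + sin β) = 112.018859; p = √p² = 10.583896; φ = atan2(cos α + cos β, d − sin α − sin β) − atan2(2, p) = -0.342303 rad; t = (α − φ) mod 2π = 3.028416 rad, q = (β − φ) mod 2π = 2.792797 rad → L = 1.31·(3.028416 + 10.583896 + 2.792797) = 1.31·16.405109 = 21.490692 m
RLR: c = (6 − d² + 2cos(α−β) + 2d(sin α − sin β))/8 = -16.750754, |c| > 1 → infeasible
LRL: c = (6 − d² + 2cos(α−β) − 2d(sin α − sin β))/8 = -15.593607, |c| > 1 → infeasible
Shortest: RSL with L = 21.490692 m ≈ 21.4907 m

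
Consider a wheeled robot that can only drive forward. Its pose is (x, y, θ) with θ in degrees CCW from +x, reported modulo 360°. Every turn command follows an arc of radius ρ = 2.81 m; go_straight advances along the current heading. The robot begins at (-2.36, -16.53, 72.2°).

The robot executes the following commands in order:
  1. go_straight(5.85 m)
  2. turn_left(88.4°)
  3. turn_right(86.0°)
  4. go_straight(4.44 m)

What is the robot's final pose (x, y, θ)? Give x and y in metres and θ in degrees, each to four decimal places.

set_pose: (x, y, θ) = (-2.3600, -16.5300, 72.2000°), ρ = 2.81
go_straight(5.85): x += 5.85·cos θ, y += 5.85·sin θ → (-0.5717, -10.9600, 72.2000°)
turn_left(88.4°): centre at ρ to the left, rotate +88.4° → (-2.3138, -7.4506, 160.6000°)
turn_right(86.0°): centre at ρ to the right, rotate −86.0° → (-4.0895, -4.0539, 74.6000°)
go_straight(4.44): x += 4.44·cos θ, y += 4.44·sin θ → (-2.9105, 0.2267, 74.6000°)

(-2.9105, 0.2267, 74.6000°)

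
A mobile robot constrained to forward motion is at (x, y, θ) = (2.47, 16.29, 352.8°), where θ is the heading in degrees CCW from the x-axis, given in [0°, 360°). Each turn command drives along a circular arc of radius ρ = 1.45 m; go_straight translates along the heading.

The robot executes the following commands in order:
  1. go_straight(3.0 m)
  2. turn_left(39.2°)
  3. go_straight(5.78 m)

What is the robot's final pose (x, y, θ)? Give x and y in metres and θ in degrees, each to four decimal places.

set_pose: (x, y, θ) = (2.4700, 16.2900, 352.8000°), ρ = 1.45
go_straight(3.0): x += 3.0·cos θ, y += 3.0·sin θ → (5.4463, 15.9140, 352.8000°)
turn_left(39.2°): centre at ρ to the left, rotate +39.2° → (6.3965, 16.1229, 392.0000° ≡ 32.0000°)
go_straight(5.78): x += 5.78·cos θ, y += 5.78·sin θ → (11.2982, 19.1858, 32.0000°)

(11.2982, 19.1858, 32.0000°)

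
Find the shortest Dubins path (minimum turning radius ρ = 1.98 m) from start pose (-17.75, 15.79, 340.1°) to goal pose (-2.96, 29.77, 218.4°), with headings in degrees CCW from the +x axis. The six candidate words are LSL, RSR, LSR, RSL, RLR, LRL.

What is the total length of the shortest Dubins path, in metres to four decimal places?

26.8670 m

Let ψ = atan2(Δy, Δx) = atan2(13.98, 14.79) = 43.3873° be the start→goal bearing.
Normalize: d = |goal − start| / ρ = 20.351523/1.98 = 10.278547, α = (θ_start − ψ) mod 360° = 296.7127° = 5.178614 rad, β = (θ_goal − ψ) mod 360° = 175.0127° = 3.054548 rad.
Common terms: sin α = -0.893272, cos α = 0.449517, sin β = 0.086935, cos β = -0.996214, cos(α−β) = -0.525472, d² = 105.648531. Work in radians in the unit-radius frame; every candidate has L = ρ·(t + p + q).
LSL: p² = 2 + d² − 2cos(α−β) + 2d(sin α − sin β) = 88.549272; p = √p² = 9.410062; φ = atan2(cos β − cos α, d + sin α − sin β) = -0.154248 rad; t = (φ − α) mod 2π = 0.950324 rad, q = (β − φ) mod 2π = 3.208795 rad → L = 1.98·(0.950324 + 9.410062 + 3.208795) = 1.98·13.569182 = 26.866980 m
RSR: p² = 2 + d² − 2cos(α−β) + 2d(sin β − sin α) = 128.849677; p = √p² = 11.351197; φ = atan2(cos α − cos β, d − sin α + sin β) = 0.127711 rad; t = (α − φ) mod 2π = 5.050903 rad, q = (φ − β) mod 2π = 3.356348 rad → L = 1.98·(5.050903 + 11.351197 + 3.356348) = 1.98·19.758448 = 39.121727 m
LSR: p² = d² − 2 + 2cos(α−β) + 2d(sin α + sin β) = 86.021645; p = √p² = 9.274785; φ = atan2(−cos α − cos β, d + sin α + sin β) − atan2(−2, p) = 0.270038 rad; t = (φ − α) mod 2π = 1.374610 rad, q = (φ − β) mod 2π = 3.498676 rad → L = 1.98·(1.374610 + 9.274785 + 3.498676) = 1.98·14.148071 = 28.013181 m
RSL: p² = d² − 2 + 2cos(α−β) − 2d(sin α + sin β) = 119.173530; p = √p² = 10.916663; φ = atan2(cos α + cos β, d − sin α − sin β) − atan2(2, p) = -0.230476 rad; t = (α − φ) mod 2π = 5.409089 rad, q = (β − φ) mod 2π = 3.285024 rad → L = 1.98·(5.409089 + 10.916663 + 3.285024) = 1.98·19.610776 = 38.829337 m
RLR: c = (6 − d² + 2cos(α−β) + 2d(sin α − sin β))/8 = -15.106210, |c| > 1 → infeasible
LRL: c = (6 − d² + 2cos(α−β) − 2d(sin α − sin β))/8 = -10.068659, |c| > 1 → infeasible
Shortest: LSL with L = 26.866980 m ≈ 26.8670 m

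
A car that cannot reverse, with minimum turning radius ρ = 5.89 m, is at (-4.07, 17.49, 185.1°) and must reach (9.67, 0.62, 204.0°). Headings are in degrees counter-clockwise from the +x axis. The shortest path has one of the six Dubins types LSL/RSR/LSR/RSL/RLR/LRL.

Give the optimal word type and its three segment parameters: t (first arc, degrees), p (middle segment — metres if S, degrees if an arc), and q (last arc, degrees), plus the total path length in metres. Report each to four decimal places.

Let ψ = atan2(Δy, Δx) = atan2(-16.87, 13.74) = -50.8384° be the start→goal bearing.
Normalize: d = |goal − start| / ρ = 21.757401/5.89 = 3.693956, α = (θ_start − ψ) mod 360° = 235.9384° = 4.117903 rad, β = (θ_goal − ψ) mod 360° = 254.8384° = 4.447770 rad.
Common terms: sin α = -0.828436, cos α = -0.560083, sin β = -0.965192, cos β = -0.261542, cos(α−β) = 0.946085, d² = 13.645311. Work in radians in the unit-radius frame; every candidate has L = ρ·(t + p + q).
LSL: p² = 2 + d² − 2cos(α−β) + 2d(sin α − sin β) = 14.763481; p = √p² = 3.842328; φ = atan2(cos β − cos α, d + sin α − sin β) = 0.077777 rad; t = (φ − α) mod 2π = 2.243059 rad, q = (β − φ) mod 2π = 4.369993 rad → L = 5.89·(2.243059 + 3.842328 + 4.369993) = 5.89·10.455380 = 61.582189 m
RSR: p² = 2 + d² − 2cos(α−β) + 2d(sin β − sin α) = 12.742800; p = √p² = 3.569706; φ = atan2(cos α − cos β, d − sin α + sin β) = -0.083730 rad; t = (α − φ) mod 2π = 4.201632 rad, q = (φ − β) mod 2π = 1.751686 rad → L = 5.89·(4.201632 + 3.569706 + 1.751686) = 5.89·9.523024 = 56.090611 m
LSR: p² = d² − 2 + 2cos(α−β) + 2d(sin α + sin β) = 0.286313; p = √p² = 0.535082; φ = atan2(−cos α − cos β, d + sin α + sin β) − atan2(−2, p) = 1.717466 rad; t = (φ − α) mod 2π = 3.882748 rad, q = (φ − β) mod 2π = 3.552881 rad → L = 5.89·(3.882748 + 0.535082 + 3.552881) = 5.89·7.970711 = 46.947490 m
RSL: p² = d² − 2 + 2cos(α−β) − 2d(sin α + sin β) = 26.788651; p = √p² = 5.175775; φ = atan2(cos α + cos β, d − sin α − sin β) − atan2(2, p) = -0.517361 rad; t = (α − φ) mod 2π = 4.635264 rad, q = (β − φ) mod 2π = 4.965131 rad → L = 5.89·(4.635264 + 5.175775 + 4.965131) = 5.89·14.776171 = 87.031645 m
RLR: c = (6 − d² + 2cos(α−β) + 2d(sin α − sin β))/8 = -0.592850; p = 2π − arccos c = 4.077796 rad; φ = atan2(cos α − cos β, d − sin α + sin β) = -0.083730 rad; t = (α − φ + p/2) mod 2π = 6.240530 rad, q = (α − β − t + p) mod 2π = 3.790584 rad → L = 5.89·(6.240530 + 4.077796 + 3.790584) = 5.89·14.108910 = 83.101477 m
LRL: c = (6 − d² + 2cos(α−β) − 2d(sin α − sin β))/8 = -0.845435; p = 2π − arccos c = 3.705010 rad; φ = atan2(cos β − cos α, d + sin α − sin β) = 0.077777 rad; t = (φ − α + p/2) mod 2π = 4.095564 rad, q = (β − α − t + p) mod 2π = 6.222498 rad → L = 5.89·(4.095564 + 3.705010 + 6.222498) = 5.89·14.023072 = 82.595893 m
Shortest: LSR with L = 46.947490 m ≈ 46.9475 m
Convert LSR to answer units (arcs ×180/π): t = 3.882748·180/π = 222.4651°, p = ρ·p = 5.89·0.535082 = 3.1516 m, q = 3.552881·180/π = 203.5651°, L = 46.9475 m.

LSR: t = 222.4651°, p = 3.1516 m, q = 203.5651°, L = 46.9475 m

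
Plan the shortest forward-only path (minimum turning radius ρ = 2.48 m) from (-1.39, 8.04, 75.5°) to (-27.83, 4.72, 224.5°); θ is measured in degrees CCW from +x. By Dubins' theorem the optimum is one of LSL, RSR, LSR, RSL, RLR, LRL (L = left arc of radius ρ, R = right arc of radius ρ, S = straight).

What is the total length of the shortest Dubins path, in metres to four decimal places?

Let ψ = atan2(Δy, Δx) = atan2(-3.32, -26.44) = -172.8430° be the start→goal bearing.
Normalize: d = |goal − start| / ρ = 26.647627/2.48 = 10.745011, α = (θ_start − ψ) mod 360° = 248.3430° = 4.334403 rad, β = (θ_goal − ψ) mod 360° = 37.3430° = 0.651758 rad.
Common terms: sin α = -0.929410, cos α = -0.369050, sin β = 0.606585, cos β = 0.795019, cos(α−β) = -0.857167, d² = 115.455255. Work in radians in the unit-radius frame; every candidate has L = ρ·(t + p + q).
LSL: p² = 2 + d² − 2cos(α−β) + 2d(sin α − sin β) = 86.161032; p = √p² = 9.282297; φ = atan2(cos β − cos α, d + sin α − sin β) = 0.125738 rad; t = (φ − α) mod 2π = 2.074521 rad, q = (β − φ) mod 2π = 0.526020 rad → L = 2.48·(2.074521 + 9.282297 + 0.526020) = 2.48·11.882837 = 29.469436 m
RSR: p² = 2 + d² − 2cos(α−β) + 2d(sin β − sin α) = 152.178147; p = √p² = 12.336051; φ = atan2(cos α − cos β, d − sin α + sin β) = -0.094504 rad; t = (α − φ) mod 2π = 4.428906 rad, q = (φ − β) mod 2π = 5.536924 rad → L = 2.48·(4.428906 + 12.336051 + 5.536924) = 2.48·22.301881 = 55.308664 m
LSR: p² = d² − 2 + 2cos(α−β) + 2d(sin α + sin β) = 104.803410; p = √p² = 10.237354; φ = atan2(−cos α − cos β, d + sin α + sin β) − atan2(−2, p) = 0.152084 rad; t = (φ − α) mod 2π = 2.100867 rad, q = (φ − β) mod 2π = 5.783512 rad → L = 2.48·(2.100867 + 10.237354 + 5.783512) = 2.48·18.121732 = 44.941896 m
RSL: p² = d² − 2 + 2cos(α−β) − 2d(sin α + sin β) = 118.678430; p = √p² = 10.893963; φ = atan2(cos α + cos β, d − sin α − sin β) − atan2(2, p) = -0.143098 rad; t = (α − φ) mod 2π = 4.477501 rad, q = (β − φ) mod 2π = 0.794856 rad → L = 2.48·(4.477501 + 10.893963 + 0.794856) = 2.48·16.166320 = 40.092473 m
RLR: c = (6 − d² + 2cos(α−β) + 2d(sin α − sin β))/8 = -18.022268, |c| > 1 → infeasible
LRL: c = (6 − d² + 2cos(α−β) − 2d(sin α − sin β))/8 = -9.770129, |c| > 1 → infeasible
Shortest: LSL with L = 29.469436 m ≈ 29.4694 m

29.4694 m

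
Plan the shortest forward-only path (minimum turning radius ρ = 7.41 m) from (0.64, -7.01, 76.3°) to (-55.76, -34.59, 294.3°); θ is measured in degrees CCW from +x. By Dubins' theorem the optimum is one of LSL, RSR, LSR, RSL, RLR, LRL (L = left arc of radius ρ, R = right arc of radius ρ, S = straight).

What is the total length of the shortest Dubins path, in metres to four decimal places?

Let ψ = atan2(Δy, Δx) = atan2(-27.58, -56.40) = -153.9410° be the start→goal bearing.
Normalize: d = |goal − start| / ρ = 62.782294/7.41 = 8.472644, α = (θ_start − ψ) mod 360° = 230.2410° = 4.018464 rad, β = (θ_goal − ψ) mod 360° = 88.2410° = 1.540097 rad.
Common terms: sin α = -0.768742, cos α = -0.639559, sin β = 0.999529, cos β = 0.030695, cos(α−β) = -0.788011, d² = 71.785700. Work in radians in the unit-radius frame; every candidate has L = ρ·(t + p + q).
LSL: p² = 2 + d² − 2cos(α−β) + 2d(sin α − sin β) = 45.397866; p = √p² = 6.737794; φ = atan2(cos β − cos α, d + sin α − sin β) = 0.099642 rad; t = (φ − α) mod 2π = 2.364363 rad, q = (β − φ) mod 2π = 1.440455 rad → L = 7.41·(2.364363 + 6.737794 + 1.440455) = 7.41·10.542612 = 78.120752 m
RSR: p² = 2 + d² − 2cos(α−β) + 2d(sin β − sin α) = 105.325577; p = √p² = 10.262825; φ = atan2(cos α − cos β, d − sin α + sin β) = -0.065355 rad; t = (α − φ) mod 2π = 4.083820 rad, q = (φ − β) mod 2π = 4.677733 rad → L = 7.41·(4.083820 + 10.262825 + 4.677733) = 7.41·19.024378 = 140.970640 m
LSR: p² = d² − 2 + 2cos(α−β) + 2d(sin α + sin β) = 72.120431; p = √p² = 8.492375; φ = atan2(−cos α − cos β, d + sin α + sin β) − atan2(−2, p) = 0.301134 rad; t = (φ − α) mod 2π = 2.565855 rad, q = (φ − β) mod 2π = 5.044223 rad → L = 7.41·(2.565855 + 8.492375 + 5.044223) = 7.41·16.102452 = 119.319172 m
RSL: p² = d² − 2 + 2cos(α−β) − 2d(sin α + sin β) = 64.298927; p = √p² = 8.018661; φ = atan2(cos α + cos β, d − sin α − sin β) − atan2(2, p) = -0.318172 rad; t = (α − φ) mod 2π = 4.336636 rad, q = (β − φ) mod 2π = 1.858268 rad → L = 7.41·(4.336636 + 8.018661 + 1.858268) = 7.41·14.213565 = 105.322520 m
RLR: c = (6 − d² + 2cos(α−β) + 2d(sin α − sin β))/8 = -12.165697, |c| > 1 → infeasible
LRL: c = (6 − d² + 2cos(α−β) − 2d(sin α − sin β))/8 = -4.674733, |c| > 1 → infeasible
Shortest: LSL with L = 78.120752 m ≈ 78.1208 m

78.1208 m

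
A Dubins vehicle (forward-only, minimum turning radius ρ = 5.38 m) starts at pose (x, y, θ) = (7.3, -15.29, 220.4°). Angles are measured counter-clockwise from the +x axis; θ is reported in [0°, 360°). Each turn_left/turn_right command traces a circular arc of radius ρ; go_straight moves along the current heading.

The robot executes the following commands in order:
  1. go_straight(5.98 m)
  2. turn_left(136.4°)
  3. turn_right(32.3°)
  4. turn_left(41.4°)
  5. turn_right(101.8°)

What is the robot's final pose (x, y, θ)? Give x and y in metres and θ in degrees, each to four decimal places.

set_pose: (x, y, θ) = (7.3000, -15.2900, 220.4000°), ρ = 5.38
go_straight(5.98): x += 5.98·cos θ, y += 5.98·sin θ → (2.7460, -19.1658, 220.4000°)
turn_left(136.4°): centre at ρ to the left, rotate +136.4° → (5.9326, -28.6344, 356.8000°)
turn_right(32.3°): centre at ρ to the right, rotate −32.3° → (8.7564, -29.6261, 324.5000°)
turn_left(41.4°): centre at ρ to the left, rotate +41.4° → (12.4336, -30.5977, 365.9000° ≡ 5.9000°)
turn_right(101.8°): centre at ρ to the right, rotate −101.8° → (18.3382, -36.5022, -95.9000° ≡ 264.1000°)

(18.3382, -36.5022, 264.1000°)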